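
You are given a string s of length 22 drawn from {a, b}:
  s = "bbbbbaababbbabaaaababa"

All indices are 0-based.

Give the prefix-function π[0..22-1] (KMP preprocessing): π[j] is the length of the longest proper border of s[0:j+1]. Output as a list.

[0, 1, 2, 3, 4, 0, 0, 1, 0, 1, 2, 3, 0, 1, 0, 0, 0, 0, 1, 0, 1, 0]

π[0] = 0
j=1 s[j]='b': π[1]=1 (border 'b')
j=2 s[j]='b': π[2]=2 (border 'bb')
j=3 s[j]='b': π[3]=3 (border 'bbb')
j=4 s[j]='b': π[4]=4 (border 'bbbb')
j=5 s[j]='a': k: 4→3→2→1→0; π[5]=0 (border '')
j=6 s[j]='a': π[6]=0 (border '')
j=7 s[j]='b': π[7]=1 (border 'b')
j=8 s[j]='a': k: 1→0; π[8]=0 (border '')
j=9 s[j]='b': π[9]=1 (border 'b')
j=10 s[j]='b': π[10]=2 (border 'bb')
j=11 s[j]='b': π[11]=3 (border 'bbb')
j=12 s[j]='a': k: 3→2→1→0; π[12]=0 (border '')
j=13 s[j]='b': π[13]=1 (border 'b')
j=14 s[j]='a': k: 1→0; π[14]=0 (border '')
j=15 s[j]='a': π[15]=0 (border '')
j=16 s[j]='a': π[16]=0 (border '')
j=17 s[j]='a': π[17]=0 (border '')
j=18 s[j]='b': π[18]=1 (border 'b')
j=19 s[j]='a': k: 1→0; π[19]=0 (border '')
j=20 s[j]='b': π[20]=1 (border 'b')
j=21 s[j]='a': k: 1→0; π[21]=0 (border '')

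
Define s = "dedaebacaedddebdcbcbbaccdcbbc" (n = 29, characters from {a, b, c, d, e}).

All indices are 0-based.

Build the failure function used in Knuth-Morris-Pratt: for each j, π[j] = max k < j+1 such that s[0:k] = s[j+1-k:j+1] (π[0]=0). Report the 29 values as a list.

π[0] = 0
j=1 s[j]='e': π[1]=0 (border '')
j=2 s[j]='d': π[2]=1 (border 'd')
j=3 s[j]='a': k: 1→0; π[3]=0 (border '')
j=4 s[j]='e': π[4]=0 (border '')
j=5 s[j]='b': π[5]=0 (border '')
j=6 s[j]='a': π[6]=0 (border '')
j=7 s[j]='c': π[7]=0 (border '')
j=8 s[j]='a': π[8]=0 (border '')
j=9 s[j]='e': π[9]=0 (border '')
j=10 s[j]='d': π[10]=1 (border 'd')
j=11 s[j]='d': k: 1→0; π[11]=1 (border 'd')
j=12 s[j]='d': k: 1→0; π[12]=1 (border 'd')
j=13 s[j]='e': π[13]=2 (border 'de')
j=14 s[j]='b': k: 2→0; π[14]=0 (border '')
j=15 s[j]='d': π[15]=1 (border 'd')
j=16 s[j]='c': k: 1→0; π[16]=0 (border '')
j=17 s[j]='b': π[17]=0 (border '')
j=18 s[j]='c': π[18]=0 (border '')
j=19 s[j]='b': π[19]=0 (border '')
j=20 s[j]='b': π[20]=0 (border '')
j=21 s[j]='a': π[21]=0 (border '')
j=22 s[j]='c': π[22]=0 (border '')
j=23 s[j]='c': π[23]=0 (border '')
j=24 s[j]='d': π[24]=1 (border 'd')
j=25 s[j]='c': k: 1→0; π[25]=0 (border '')
j=26 s[j]='b': π[26]=0 (border '')
j=27 s[j]='b': π[27]=0 (border '')
j=28 s[j]='c': π[28]=0 (border '')

[0, 0, 1, 0, 0, 0, 0, 0, 0, 0, 1, 1, 1, 2, 0, 1, 0, 0, 0, 0, 0, 0, 0, 0, 1, 0, 0, 0, 0]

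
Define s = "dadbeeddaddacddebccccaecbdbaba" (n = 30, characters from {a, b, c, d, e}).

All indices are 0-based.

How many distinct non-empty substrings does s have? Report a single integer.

rank→(start, suffix):
  0 → (29, 'a')
  1 → (27, 'aba')
  2 → (11, 'acddebccccaecbdbaba')
  3 → (1, 'adbeeddaddacddebccccaecbdbaba')
  4 → (8, 'addacddebccccaecbdbaba')
  5 → (21, 'aecbdbaba')
  6 → (28, 'ba')
  7 → (26, 'baba')
  8 → (16, 'bccccaecbdbaba')
  9 → (24, 'bdbaba')
  10 → (3, 'beeddaddacddebccccaecbdbaba')
  11 → (20, 'caecbdbaba')
  12 → (23, 'cbdbaba')
  13 → (19, 'ccaecbdbaba')
  14 → (18, 'cccaecbdbaba')
  15 → (17, 'ccccaecbdbaba')
  16 → (12, 'cddebccccaecbdbaba')
  17 → (10, 'dacddebccccaecbdbaba')
  18 → (0, 'dadbeeddaddacddebccccaecbdbaba')
  19 → (7, 'daddacddebccccaecbdbaba')
  20 → (25, 'dbaba')
  21 → (2, 'dbeeddaddacddebccccaecbdbaba')
  22 → (9, 'ddacddebccccaecbdbaba')
  23 → (6, 'ddaddacddebccccaecbdbaba')
  24 → (13, 'ddebccccaecbdbaba')
  25 → (14, 'debccccaecbdbaba')
  26 → (15, 'ebccccaecbdbaba')
  27 → (22, 'ecbdbaba')
  28 → (5, 'eddaddacddebccccaecbdbaba')
  29 → (4, 'eeddaddacddebccccaecbdbaba')

SA = [29, 27, 11, 1, 8, 21, 28, 26, 16, 24, 3, 20, 23, 19, 18, 17, 12, 10, 0, 7, 25, 2, 9, 6, 13, 14, 15, 22, 5, 4]
i: (SA[i-1],SA[i]) lcp shared
  1: (29,27) 1 'a'
  2: (27,11) 1 'a'
  3: (11,1) 1 'a'
  4: (1,8) 2 'ad'
  5: (8,21) 1 'a'
  6: (21,28) 0 ''
  7: (28,26) 2 'ba'
  8: (26,16) 1 'b'
  9: (16,24) 1 'b'
  10: (24,3) 1 'b'
  11: (3,20) 0 ''
  12: (20,23) 1 'c'
  13: (23,19) 1 'c'
  14: (19,18) 2 'cc'
  15: (18,17) 3 'ccc'
  16: (17,12) 1 'c'
  17: (12,10) 0 ''
  18: (10,0) 2 'da'
  19: (0,7) 3 'dad'
  20: (7,25) 1 'd'
  21: (25,2) 2 'db'
  22: (2,9) 1 'd'
  23: (9,6) 3 'dda'
  24: (6,13) 2 'dd'
  25: (13,14) 1 'd'
  26: (14,15) 0 ''
  27: (15,22) 1 'e'
  28: (22,5) 1 'e'
  29: (5,4) 1 'e'

n(n+1)/2 = 30·31/2 = 465
Σ LCP = 0 + 1 + 1 + 1 + 2 + 1 + 0 + 2 + 1 + 1 + 1 + 0 + 1 + 1 + 2 + 3 + 1 + 0 + 2 + 3 + 1 + 2 + 1 + 3 + 2 + 1 + 0 + 1 + 1 + 1 = 37
distinct = 465 − 37 = 428

428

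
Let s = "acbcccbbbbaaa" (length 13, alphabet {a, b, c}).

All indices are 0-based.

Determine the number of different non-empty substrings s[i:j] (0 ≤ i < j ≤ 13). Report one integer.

rank→(start, suffix):
  0 → (12, 'a')
  1 → (11, 'aa')
  2 → (10, 'aaa')
  3 → (0, 'acbcccbbbbaaa')
  4 → (9, 'baaa')
  5 → (8, 'bbaaa')
  6 → (7, 'bbbaaa')
  7 → (6, 'bbbbaaa')
  8 → (2, 'bcccbbbbaaa')
  9 → (5, 'cbbbbaaa')
  10 → (1, 'cbcccbbbbaaa')
  11 → (4, 'ccbbbbaaa')
  12 → (3, 'cccbbbbaaa')

SA = [12, 11, 10, 0, 9, 8, 7, 6, 2, 5, 1, 4, 3]
rank  pair      lcp
   1  s[12:],s[11:]  1  'a'
   2  s[11:],s[10:]  2  'aa'
   3  s[10:],s[0:]  1  'a'
   4  s[0:],s[9:]  0  ''
   5  s[9:],s[8:]  1  'b'
   6  s[8:],s[7:]  2  'bb'
   7  s[7:],s[6:]  3  'bbb'
   8  s[6:],s[2:]  1  'b'
   9  s[2:],s[5:]  0  ''
  10  s[5:],s[1:]  2  'cb'
  11  s[1:],s[4:]  1  'c'
  12  s[4:],s[3:]  2  'cc'

n(n+1)/2 = 13·14/2 = 91
Σ LCP = 0 + 1 + 2 + 1 + 0 + 1 + 2 + 3 + 1 + 0 + 2 + 1 + 2 = 16
distinct = 91 − 16 = 75

75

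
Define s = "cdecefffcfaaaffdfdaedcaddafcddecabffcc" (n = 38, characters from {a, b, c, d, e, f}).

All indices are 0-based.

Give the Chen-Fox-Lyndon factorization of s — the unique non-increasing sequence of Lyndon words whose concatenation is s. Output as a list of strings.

["cdecefffcf", "aaaffdfdaedcaddafcddecabffcc"]

emit factor 1: 'cdecefffcf' (i=0, period=10)
emit factor 2: 'aaaffdfdaedcaddafcddecabffcc' (i=10, period=28)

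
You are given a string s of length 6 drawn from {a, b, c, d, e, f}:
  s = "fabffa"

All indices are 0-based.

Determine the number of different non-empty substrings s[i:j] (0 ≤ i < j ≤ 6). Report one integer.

rank | idx | suffix
   0 |   5 | a
   1 |   1 | abffa
   2 |   2 | bffa
   3 |   4 | fa
   4 |   0 | fabffa
   5 |   3 | ffa

SA = [5, 1, 2, 4, 0, 3]
i: (SA[i-1],SA[i]) lcp shared
  1: (5,1) 1 'a'
  2: (1,2) 0 ''
  3: (2,4) 0 ''
  4: (4,0) 2 'fa'
  5: (0,3) 1 'f'

n(n+1)/2 = 6·7/2 = 21
Σ LCP = 0 + 1 + 0 + 0 + 2 + 1 = 4
distinct = 21 − 4 = 17

17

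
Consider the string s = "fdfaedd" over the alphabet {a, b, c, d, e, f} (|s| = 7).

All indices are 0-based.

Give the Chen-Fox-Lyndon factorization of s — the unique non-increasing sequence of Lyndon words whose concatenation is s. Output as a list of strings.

emit factor 1: 'f' (i=0, period=1)
emit factor 2: 'df' (i=1, period=2)
emit factor 3: 'aedd' (i=3, period=4)

["f", "df", "aedd"]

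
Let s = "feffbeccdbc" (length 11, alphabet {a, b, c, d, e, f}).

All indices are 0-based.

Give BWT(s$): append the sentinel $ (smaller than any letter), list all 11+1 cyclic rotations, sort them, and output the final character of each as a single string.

rank  rotation      last
    0  $feffbeccdbc  c
    1  bc$feffbeccd  d
    2  beccdbc$feff  f
    3  c$feffbeccdb  b
    4  ccdbc$feffbe  e
    5  cdbc$feffbec  c
    6  dbc$feffbecc  c
    7  eccdbc$feffb  b
    8  effbeccdbc$f  f
    9  fbeccdbc$fef  f
   10  feffbeccdbc$  $
   11  ffbeccdbc$fe  e

cdfbeccbff$e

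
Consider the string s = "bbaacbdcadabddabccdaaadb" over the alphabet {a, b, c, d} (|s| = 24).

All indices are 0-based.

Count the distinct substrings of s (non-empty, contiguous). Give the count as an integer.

272

rank→(start, suffix):
  0 → (19, 'aaadb')
  1 → (2, 'aacbdcadabddabccdaaadb')
  2 → (20, 'aadb')
  3 → (14, 'abccdaaadb')
  4 → (10, 'abddabccdaaadb')
  5 → (3, 'acbdcadabddabccdaaadb')
  6 → (8, 'adabddabccdaaadb')
  7 → (21, 'adb')
  8 → (23, 'b')
  9 → (1, 'baacbdcadabddabccdaaadb')
  10 → (0, 'bbaacbdcadabddabccdaaadb')
  11 → (15, 'bccdaaadb')
  12 → (5, 'bdcadabddabccdaaadb')
  13 → (11, 'bddabccdaaadb')
  14 → (7, 'cadabddabccdaaadb')
  15 → (4, 'cbdcadabddabccdaaadb')
  16 → (16, 'ccdaaadb')
  17 → (17, 'cdaaadb')
  18 → (18, 'daaadb')
  19 → (13, 'dabccdaaadb')
  20 → (9, 'dabddabccdaaadb')
  21 → (22, 'db')
  22 → (6, 'dcadabddabccdaaadb')
  23 → (12, 'ddabccdaaadb')

SA = [19, 2, 20, 14, 10, 3, 8, 21, 23, 1, 0, 15, 5, 11, 7, 4, 16, 17, 18, 13, 9, 22, 6, 12]
i: (SA[i-1],SA[i]) lcp shared
  1: (19,2) 2 'aa'
  2: (2,20) 2 'aa'
  3: (20,14) 1 'a'
  4: (14,10) 2 'ab'
  5: (10,3) 1 'a'
  6: (3,8) 1 'a'
  7: (8,21) 2 'ad'
  8: (21,23) 0 ''
  9: (23,1) 1 'b'
  10: (1,0) 1 'b'
  11: (0,15) 1 'b'
  12: (15,5) 1 'b'
  13: (5,11) 2 'bd'
  14: (11,7) 0 ''
  15: (7,4) 1 'c'
  16: (4,16) 1 'c'
  17: (16,17) 1 'c'
  18: (17,18) 0 ''
  19: (18,13) 2 'da'
  20: (13,9) 3 'dab'
  21: (9,22) 1 'd'
  22: (22,6) 1 'd'
  23: (6,12) 1 'd'

n(n+1)/2 = 24·25/2 = 300
Σ LCP = 0 + 2 + 2 + 1 + 2 + 1 + 1 + 2 + 0 + 1 + 1 + 1 + 1 + 2 + 0 + 1 + 1 + 1 + 0 + 2 + 3 + 1 + 1 + 1 = 28
distinct = 300 − 28 = 272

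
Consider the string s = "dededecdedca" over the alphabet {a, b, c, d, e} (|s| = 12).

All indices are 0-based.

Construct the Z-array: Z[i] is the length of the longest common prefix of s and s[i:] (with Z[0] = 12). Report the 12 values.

Z[0]=12
i=1: outside box; Z[1]=0
i=2: outside box; Z[2]=4 scan→box=[2,6)
i=3: min(r-i=3, Z[1]=0)=0; Z[3]=0
i=4: min(r-i=2, Z[2]=4)=2; Z[4]=2
i=5: min(r-i=1, Z[3]=0)=0; Z[5]=0
i=6: outside box; Z[6]=0
i=7: outside box; Z[7]=3 scan→box=[7,10)
i=8: min(r-i=2, Z[1]=0)=0; Z[8]=0
i=9: min(r-i=1, Z[2]=4)=1; Z[9]=1
i=10: outside box; Z[10]=0
i=11: outside box; Z[11]=0

[12, 0, 4, 0, 2, 0, 0, 3, 0, 1, 0, 0]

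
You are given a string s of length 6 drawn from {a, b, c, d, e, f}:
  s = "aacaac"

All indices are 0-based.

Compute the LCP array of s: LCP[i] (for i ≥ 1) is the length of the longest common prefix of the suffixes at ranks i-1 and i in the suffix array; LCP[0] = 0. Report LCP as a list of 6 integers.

rank→(start, suffix):
  0 → (3, 'aac')
  1 → (0, 'aacaac')
  2 → (4, 'ac')
  3 → (1, 'acaac')
  4 → (5, 'c')
  5 → (2, 'caac')

SA = [3, 0, 4, 1, 5, 2]
rank  pair      lcp
   1  s[3:],s[0:]  3  'aac'
   2  s[0:],s[4:]  1  'a'
   3  s[4:],s[1:]  2  'ac'
   4  s[1:],s[5:]  0  ''
   5  s[5:],s[2:]  1  'c'

[0, 3, 1, 2, 0, 1]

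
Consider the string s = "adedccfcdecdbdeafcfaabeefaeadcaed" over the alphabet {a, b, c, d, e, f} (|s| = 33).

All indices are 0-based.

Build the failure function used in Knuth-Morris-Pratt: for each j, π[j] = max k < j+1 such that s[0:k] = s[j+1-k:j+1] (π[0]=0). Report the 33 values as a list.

[0, 0, 0, 0, 0, 0, 0, 0, 0, 0, 0, 0, 0, 0, 0, 1, 0, 0, 0, 1, 1, 0, 0, 0, 0, 1, 0, 1, 2, 0, 1, 0, 0]

π[0] = 0
j=1 s[j]='d': π[1]=0 (border '')
j=2 s[j]='e': π[2]=0 (border '')
j=3 s[j]='d': π[3]=0 (border '')
j=4 s[j]='c': π[4]=0 (border '')
j=5 s[j]='c': π[5]=0 (border '')
j=6 s[j]='f': π[6]=0 (border '')
j=7 s[j]='c': π[7]=0 (border '')
j=8 s[j]='d': π[8]=0 (border '')
j=9 s[j]='e': π[9]=0 (border '')
j=10 s[j]='c': π[10]=0 (border '')
j=11 s[j]='d': π[11]=0 (border '')
j=12 s[j]='b': π[12]=0 (border '')
j=13 s[j]='d': π[13]=0 (border '')
j=14 s[j]='e': π[14]=0 (border '')
j=15 s[j]='a': π[15]=1 (border 'a')
j=16 s[j]='f': k: 1→0; π[16]=0 (border '')
j=17 s[j]='c': π[17]=0 (border '')
j=18 s[j]='f': π[18]=0 (border '')
j=19 s[j]='a': π[19]=1 (border 'a')
j=20 s[j]='a': k: 1→0; π[20]=1 (border 'a')
j=21 s[j]='b': k: 1→0; π[21]=0 (border '')
j=22 s[j]='e': π[22]=0 (border '')
j=23 s[j]='e': π[23]=0 (border '')
j=24 s[j]='f': π[24]=0 (border '')
j=25 s[j]='a': π[25]=1 (border 'a')
j=26 s[j]='e': k: 1→0; π[26]=0 (border '')
j=27 s[j]='a': π[27]=1 (border 'a')
j=28 s[j]='d': π[28]=2 (border 'ad')
j=29 s[j]='c': k: 2→0; π[29]=0 (border '')
j=30 s[j]='a': π[30]=1 (border 'a')
j=31 s[j]='e': k: 1→0; π[31]=0 (border '')
j=32 s[j]='d': π[32]=0 (border '')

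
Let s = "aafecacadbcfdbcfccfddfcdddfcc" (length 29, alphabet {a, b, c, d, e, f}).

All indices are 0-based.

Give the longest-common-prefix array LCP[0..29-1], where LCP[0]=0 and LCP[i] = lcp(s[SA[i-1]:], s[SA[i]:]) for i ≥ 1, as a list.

[0, 1, 1, 1, 0, 3, 0, 1, 2, 1, 2, 1, 1, 2, 3, 0, 4, 1, 2, 4, 1, 3, 0, 0, 3, 2, 1, 2, 1]

rank→(start, suffix):
  0 → (0, 'aafecacadbcfdbcfccfddfcdddfcc')
  1 → (5, 'acadbcfdbcfccfddfcdddfcc')
  2 → (7, 'adbcfdbcfccfddfcdddfcc')
  3 → (1, 'afecacadbcfdbcfccfddfcdddfcc')
  4 → (13, 'bcfccfddfcdddfcc')
  5 → (9, 'bcfdbcfccfddfcdddfcc')
  6 → (28, 'c')
  7 → (4, 'cacadbcfdbcfccfddfcdddfcc')
  8 → (6, 'cadbcfdbcfccfddfcdddfcc')
  9 → (27, 'cc')
  10 → (16, 'ccfddfcdddfcc')
  11 → (22, 'cdddfcc')
  12 → (14, 'cfccfddfcdddfcc')
  13 → (10, 'cfdbcfccfddfcdddfcc')
  14 → (17, 'cfddfcdddfcc')
  15 → (12, 'dbcfccfddfcdddfcc')
  16 → (8, 'dbcfdbcfccfddfcdddfcc')
  17 → (23, 'dddfcc')
  18 → (24, 'ddfcc')
  19 → (19, 'ddfcdddfcc')
  20 → (25, 'dfcc')
  21 → (20, 'dfcdddfcc')
  22 → (3, 'ecacadbcfdbcfccfddfcdddfcc')
  23 → (26, 'fcc')
  24 → (15, 'fccfddfcdddfcc')
  25 → (21, 'fcdddfcc')
  26 → (11, 'fdbcfccfddfcdddfcc')
  27 → (18, 'fddfcdddfcc')
  28 → (2, 'fecacadbcfdbcfccfddfcdddfcc')

SA = [0, 5, 7, 1, 13, 9, 28, 4, 6, 27, 16, 22, 14, 10, 17, 12, 8, 23, 24, 19, 25, 20, 3, 26, 15, 21, 11, 18, 2]
rank  pair      lcp
   1  s[0:],s[5:]  1  'a'
   2  s[5:],s[7:]  1  'a'
   3  s[7:],s[1:]  1  'a'
   4  s[1:],s[13:]  0  ''
   5  s[13:],s[9:]  3  'bcf'
   6  s[9:],s[28:]  0  ''
   7  s[28:],s[4:]  1  'c'
   8  s[4:],s[6:]  2  'ca'
   9  s[6:],s[27:]  1  'c'
  10  s[27:],s[16:]  2  'cc'
  11  s[16:],s[22:]  1  'c'
  12  s[22:],s[14:]  1  'c'
  13  s[14:],s[10:]  2  'cf'
  14  s[10:],s[17:]  3  'cfd'
  15  s[17:],s[12:]  0  ''
  16  s[12:],s[8:]  4  'dbcf'
  17  s[8:],s[23:]  1  'd'
  18  s[23:],s[24:]  2  'dd'
  19  s[24:],s[19:]  4  'ddfc'
  20  s[19:],s[25:]  1  'd'
  21  s[25:],s[20:]  3  'dfc'
  22  s[20:],s[3:]  0  ''
  23  s[3:],s[26:]  0  ''
  24  s[26:],s[15:]  3  'fcc'
  25  s[15:],s[21:]  2  'fc'
  26  s[21:],s[11:]  1  'f'
  27  s[11:],s[18:]  2  'fd'
  28  s[18:],s[2:]  1  'f'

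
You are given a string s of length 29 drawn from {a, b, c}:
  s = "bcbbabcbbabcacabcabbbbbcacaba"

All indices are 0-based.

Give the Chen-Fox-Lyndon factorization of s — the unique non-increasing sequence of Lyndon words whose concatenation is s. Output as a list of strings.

emit factor 1: 'bc' (i=0, period=2)
emit factor 2: 'b' (i=2, period=1)
emit factor 3: 'b' (i=3, period=1)
emit factor 4: 'abcbb' (i=4, period=5)
emit factor 5: 'abcac' (i=9, period=5)
emit factor 6: 'abc' (i=14, period=3)
emit factor 7: 'abbbbbcac' (i=17, period=9)
emit factor 8: 'ab' (i=26, period=2)
emit factor 9: 'a' (i=28, period=1)

["bc", "b", "b", "abcbb", "abcac", "abc", "abbbbbcac", "ab", "a"]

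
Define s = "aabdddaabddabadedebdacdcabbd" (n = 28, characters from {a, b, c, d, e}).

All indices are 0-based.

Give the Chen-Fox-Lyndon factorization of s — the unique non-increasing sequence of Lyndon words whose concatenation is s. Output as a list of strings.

emit factor 1: 'aabddd' (i=0, period=6)
emit factor 2: 'aabddabadedebdacdcabbd' (i=6, period=22)

["aabddd", "aabddabadedebdacdcabbd"]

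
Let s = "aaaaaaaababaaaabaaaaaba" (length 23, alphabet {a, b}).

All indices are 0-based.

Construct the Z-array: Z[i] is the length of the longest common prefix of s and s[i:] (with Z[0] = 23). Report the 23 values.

Z[0]=23
i=1: i≥r, start 0; Z[1]=7 grow→box=[1,8)
i=2: min(r-i=6, Z[1]=7)=6; Z[2]=6
i=3: min(r-i=5, Z[2]=6)=5; Z[3]=5
i=4: min(r-i=4, Z[3]=5)=4; Z[4]=4
i=5: min(r-i=3, Z[4]=4)=3; Z[5]=3
i=6: min(r-i=2, Z[5]=3)=2; Z[6]=2
i=7: min(r-i=1, Z[6]=2)=1; Z[7]=1
i=8: i≥r, start 0; Z[8]=0
i=9: i≥r, start 0; Z[9]=1 grow→box=[9,10)
i=10: i≥r, start 0; Z[10]=0
i=11: i≥r, start 0; Z[11]=4 grow→box=[11,15)
i=12: min(r-i=3, Z[1]=7)=3; Z[12]=3
i=13: min(r-i=2, Z[2]=6)=2; Z[13]=2
i=14: min(r-i=1, Z[3]=5)=1; Z[14]=1
i=15: i≥r, start 0; Z[15]=0
i=16: i≥r, start 0; Z[16]=5 grow→box=[16,21)
i=17: min(r-i=4, Z[1]=7)=4; Z[17]=4
i=18: min(r-i=3, Z[2]=6)=3; Z[18]=3
i=19: min(r-i=2, Z[3]=5)=2; Z[19]=2
i=20: min(r-i=1, Z[4]=4)=1; Z[20]=1
i=21: i≥r, start 0; Z[21]=0
i=22: i≥r, start 0; Z[22]=1 grow→box=[22,23)

[23, 7, 6, 5, 4, 3, 2, 1, 0, 1, 0, 4, 3, 2, 1, 0, 5, 4, 3, 2, 1, 0, 1]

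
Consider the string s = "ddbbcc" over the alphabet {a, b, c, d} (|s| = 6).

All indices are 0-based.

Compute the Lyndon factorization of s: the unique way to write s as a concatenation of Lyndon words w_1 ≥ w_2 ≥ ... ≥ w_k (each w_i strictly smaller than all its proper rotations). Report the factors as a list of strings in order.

["d", "d", "bbcc"]

emit factor 1: 'd' (i=0, period=1)
emit factor 2: 'd' (i=1, period=1)
emit factor 3: 'bbcc' (i=2, period=4)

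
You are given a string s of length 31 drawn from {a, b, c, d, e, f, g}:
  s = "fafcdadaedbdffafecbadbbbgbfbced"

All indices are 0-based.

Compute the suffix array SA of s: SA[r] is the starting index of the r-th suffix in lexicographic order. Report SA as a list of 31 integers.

rank | idx | suffix
   0 |   5 | adaedbdffafecbadbbbgbfbced
   1 |  19 | adbbbgbfbced
   2 |   7 | aedbdffafecbadbbbgbfbced
   3 |   1 | afcdadaedbdffafecbadbbbgbfbced
   4 |  14 | afecbadbbbgbfbced
   5 |  18 | badbbbgbfbced
   6 |  21 | bbbgbfbced
   7 |  22 | bbgbfbced
   8 |  27 | bced
   9 |  10 | bdffafecbadbbbgbfbced
  10 |  25 | bfbced
  11 |  23 | bgbfbced
  12 |  17 | cbadbbbgbfbced
  13 |   3 | cdadaedbdffafecbadbbbgbfbced
  14 |  28 | ced
  15 |  30 | d
  16 |   4 | dadaedbdffafecbadbbbgbfbced
  17 |   6 | daedbdffafecbadbbbgbfbced
  18 |  20 | dbbbgbfbced
  19 |   9 | dbdffafecbadbbbgbfbced
  20 |  11 | dffafecbadbbbgbfbced
  21 |  16 | ecbadbbbgbfbced
  22 |  29 | ed
  23 |   8 | edbdffafecbadbbbgbfbced
  24 |   0 | fafcdadaedbdffafecbadbbbgbfbced
  25 |  13 | fafecbadbbbgbfbced
  26 |  26 | fbced
  27 |   2 | fcdadaedbdffafecbadbbbgbfbced
  28 |  15 | fecbadbbbgbfbced
  29 |  12 | ffafecbadbbbgbfbced
  30 |  24 | gbfbced

[5, 19, 7, 1, 14, 18, 21, 22, 27, 10, 25, 23, 17, 3, 28, 30, 4, 6, 20, 9, 11, 16, 29, 8, 0, 13, 26, 2, 15, 12, 24]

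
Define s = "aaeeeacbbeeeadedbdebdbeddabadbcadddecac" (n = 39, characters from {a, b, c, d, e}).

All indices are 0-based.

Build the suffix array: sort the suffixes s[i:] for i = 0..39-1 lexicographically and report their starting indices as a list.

sorted suffixes:
  #0 SA[0]=0  'aaeeeacbbeeeadedbdebdbeddabadbcadddecac'
  #1 SA[1]=25  'abadbcadddecac'
  #2 SA[2]=37  'ac'
  #3 SA[3]=5  'acbbeeeadedbdebdbeddabadbcadddecac'
  #4 SA[4]=27  'adbcadddecac'
  #5 SA[5]=31  'adddecac'
  #6 SA[6]=12  'adedbdebdbeddabadbcadddecac'
  #7 SA[7]=1  'aeeeacbbeeeadedbdebdbeddabadbcadddecac'
  #8 SA[8]=26  'badbcadddecac'
  #9 SA[9]=7  'bbeeeadedbdebdbeddabadbcadddecac'
  #10 SA[10]=29  'bcadddecac'
  #11 SA[11]=19  'bdbeddabadbcadddecac'
  #12 SA[12]=16  'bdebdbeddabadbcadddecac'
  #13 SA[13]=21  'beddabadbcadddecac'
  #14 SA[14]=8  'beeeadedbdebdbeddabadbcadddecac'
  #15 SA[15]=38  'c'
  #16 SA[16]=36  'cac'
  #17 SA[17]=30  'cadddecac'
  #18 SA[18]=6  'cbbeeeadedbdebdbeddabadbcadddecac'
  #19 SA[19]=24  'dabadbcadddecac'
  #20 SA[20]=28  'dbcadddecac'
  #21 SA[21]=15  'dbdebdbeddabadbcadddecac'
  #22 SA[22]=20  'dbeddabadbcadddecac'
  #23 SA[23]=23  'ddabadbcadddecac'
  #24 SA[24]=32  'dddecac'
  #25 SA[25]=33  'ddecac'
  #26 SA[26]=17  'debdbeddabadbcadddecac'
  #27 SA[27]=34  'decac'
  #28 SA[28]=13  'dedbdebdbeddabadbcadddecac'
  #29 SA[29]=4  'eacbbeeeadedbdebdbeddabadbcadddecac'
  #30 SA[30]=11  'eadedbdebdbeddabadbcadddecac'
  #31 SA[31]=18  'ebdbeddabadbcadddecac'
  #32 SA[32]=35  'ecac'
  #33 SA[33]=14  'edbdebdbeddabadbcadddecac'
  #34 SA[34]=22  'eddabadbcadddecac'
  #35 SA[35]=3  'eeacbbeeeadedbdebdbeddabadbcadddecac'
  #36 SA[36]=10  'eeadedbdebdbeddabadbcadddecac'
  #37 SA[37]=2  'eeeacbbeeeadedbdebdbeddabadbcadddecac'
  #38 SA[38]=9  'eeeadedbdebdbeddabadbcadddecac'

[0, 25, 37, 5, 27, 31, 12, 1, 26, 7, 29, 19, 16, 21, 8, 38, 36, 30, 6, 24, 28, 15, 20, 23, 32, 33, 17, 34, 13, 4, 11, 18, 35, 14, 22, 3, 10, 2, 9]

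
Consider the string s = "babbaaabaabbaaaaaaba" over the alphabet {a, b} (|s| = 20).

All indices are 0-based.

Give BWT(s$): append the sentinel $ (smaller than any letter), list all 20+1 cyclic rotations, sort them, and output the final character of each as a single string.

abbaaabaabaaababba$aa

rank  rotation               last
    0  $babbaaabaabbaaaaaaba  a
    1  a$babbaaabaabbaaaaaab  b
    2  aaaaaaba$babbaaabaabb  b
    3  aaaaaba$babbaaabaabba  a
    4  aaaaba$babbaaabaabbaa  a
    5  aaaba$babbaaabaabbaaa  a
    6  aaabaabbaaaaaaba$babb  b
    7  aaba$babbaaabaabbaaaa  a
    8  aabaabbaaaaaaba$babba  a
    9  aabbaaaaaaba$babbaaab  b
   10  aba$babbaaabaabbaaaaa  a
   11  abaabbaaaaaaba$babbaa  a
   12  abbaaaaaaba$babbaaaba  a
   13  abbaaabaabbaaaaaaba$b  b
   14  ba$babbaaabaabbaaaaaa  a
   15  baaaaaaba$babbaaabaab  b
   16  baaabaabbaaaaaaba$bab  b
   17  baabbaaaaaaba$babbaaa  a
   18  babbaaabaabbaaaaaaba$  $
   19  bbaaaaaaba$babbaaabaa  a
   20  bbaaabaabbaaaaaaba$ba  a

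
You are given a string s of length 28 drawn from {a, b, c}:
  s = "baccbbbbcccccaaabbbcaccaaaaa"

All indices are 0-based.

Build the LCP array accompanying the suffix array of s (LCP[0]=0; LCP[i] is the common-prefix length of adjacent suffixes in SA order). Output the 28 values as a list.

sorted suffixes:
  #0 SA[0]=27  'a'
  #1 SA[1]=26  'aa'
  #2 SA[2]=25  'aaa'
  #3 SA[3]=24  'aaaa'
  #4 SA[4]=23  'aaaaa'
  #5 SA[5]=13  'aaabbbcaccaaaaa'
  #6 SA[6]=14  'aabbbcaccaaaaa'
  #7 SA[7]=15  'abbbcaccaaaaa'
  #8 SA[8]=20  'accaaaaa'
  #9 SA[9]=1  'accbbbbcccccaaabbbcaccaaaaa'
  #10 SA[10]=0  'baccbbbbcccccaaabbbcaccaaaaa'
  #11 SA[11]=4  'bbbbcccccaaabbbcaccaaaaa'
  #12 SA[12]=16  'bbbcaccaaaaa'
  #13 SA[13]=5  'bbbcccccaaabbbcaccaaaaa'
  #14 SA[14]=17  'bbcaccaaaaa'
  #15 SA[15]=6  'bbcccccaaabbbcaccaaaaa'
  #16 SA[16]=18  'bcaccaaaaa'
  #17 SA[17]=7  'bcccccaaabbbcaccaaaaa'
  #18 SA[18]=22  'caaaaa'
  #19 SA[19]=12  'caaabbbcaccaaaaa'
  #20 SA[20]=19  'caccaaaaa'
  #21 SA[21]=3  'cbbbbcccccaaabbbcaccaaaaa'
  #22 SA[22]=21  'ccaaaaa'
  #23 SA[23]=11  'ccaaabbbcaccaaaaa'
  #24 SA[24]=2  'ccbbbbcccccaaabbbcaccaaaaa'
  #25 SA[25]=10  'cccaaabbbcaccaaaaa'
  #26 SA[26]=9  'ccccaaabbbcaccaaaaa'
  #27 SA[27]=8  'cccccaaabbbcaccaaaaa'

SA = [27, 26, 25, 24, 23, 13, 14, 15, 20, 1, 0, 4, 16, 5, 17, 6, 18, 7, 22, 12, 19, 3, 21, 11, 2, 10, 9, 8]
i: (SA[i-1],SA[i]) lcp shared
  1: (27,26) 1 'a'
  2: (26,25) 2 'aa'
  3: (25,24) 3 'aaa'
  4: (24,23) 4 'aaaa'
  5: (23,13) 3 'aaa'
  6: (13,14) 2 'aa'
  7: (14,15) 1 'a'
  8: (15,20) 1 'a'
  9: (20,1) 3 'acc'
  10: (1,0) 0 ''
  11: (0,4) 1 'b'
  12: (4,16) 3 'bbb'
  13: (16,5) 4 'bbbc'
  14: (5,17) 2 'bb'
  15: (17,6) 3 'bbc'
  16: (6,18) 1 'b'
  17: (18,7) 2 'bc'
  18: (7,22) 0 ''
  19: (22,12) 4 'caaa'
  20: (12,19) 2 'ca'
  21: (19,3) 1 'c'
  22: (3,21) 1 'c'
  23: (21,11) 5 'ccaaa'
  24: (11,2) 2 'cc'
  25: (2,10) 2 'cc'
  26: (10,9) 3 'ccc'
  27: (9,8) 4 'cccc'

[0, 1, 2, 3, 4, 3, 2, 1, 1, 3, 0, 1, 3, 4, 2, 3, 1, 2, 0, 4, 2, 1, 1, 5, 2, 2, 3, 4]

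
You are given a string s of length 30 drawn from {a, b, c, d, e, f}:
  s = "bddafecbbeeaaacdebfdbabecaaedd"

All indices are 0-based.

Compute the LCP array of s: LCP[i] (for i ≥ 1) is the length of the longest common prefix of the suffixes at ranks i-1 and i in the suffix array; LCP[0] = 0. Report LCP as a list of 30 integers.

[0, 2, 2, 1, 1, 1, 1, 0, 1, 1, 1, 2, 1, 0, 1, 1, 0, 1, 1, 1, 2, 1, 0, 1, 1, 2, 1, 1, 0, 1]

rank | idx | suffix
   0 |  11 | aaacdebfdbabecaaedd
   1 |  12 | aacdebfdbabecaaedd
   2 |  25 | aaedd
   3 |  21 | abecaaedd
   4 |  13 | acdebfdbabecaaedd
   5 |  26 | aedd
   6 |   3 | afecbbeeaaacdebfdbabecaaedd
   7 |  20 | babecaaedd
   8 |   7 | bbeeaaacdebfdbabecaaedd
   9 |   0 | bddafecbbeeaaacdebfdbabecaaedd
  10 |  22 | becaaedd
  11 |   8 | beeaaacdebfdbabecaaedd
  12 |  17 | bfdbabecaaedd
  13 |  24 | caaedd
  14 |   6 | cbbeeaaacdebfdbabecaaedd
  15 |  14 | cdebfdbabecaaedd
  16 |  29 | d
  17 |   2 | dafecbbeeaaacdebfdbabecaaedd
  18 |  19 | dbabecaaedd
  19 |  28 | dd
  20 |   1 | ddafecbbeeaaacdebfdbabecaaedd
  21 |  15 | debfdbabecaaedd
  22 |  10 | eaaacdebfdbabecaaedd
  23 |  16 | ebfdbabecaaedd
  24 |  23 | ecaaedd
  25 |   5 | ecbbeeaaacdebfdbabecaaedd
  26 |  27 | edd
  27 |   9 | eeaaacdebfdbabecaaedd
  28 |  18 | fdbabecaaedd
  29 |   4 | fecbbeeaaacdebfdbabecaaedd

SA = [11, 12, 25, 21, 13, 26, 3, 20, 7, 0, 22, 8, 17, 24, 6, 14, 29, 2, 19, 28, 1, 15, 10, 16, 23, 5, 27, 9, 18, 4]
[i] adj suffixes → lcp
  [1] 11/12 → 2 ('aa')
  [2] 12/25 → 2 ('aa')
  [3] 25/21 → 1 ('a')
  [4] 21/13 → 1 ('a')
  [5] 13/26 → 1 ('a')
  [6] 26/3 → 1 ('a')
  [7] 3/20 → 0 ('')
  [8] 20/7 → 1 ('b')
  [9] 7/0 → 1 ('b')
  [10] 0/22 → 1 ('b')
  [11] 22/8 → 2 ('be')
  [12] 8/17 → 1 ('b')
  [13] 17/24 → 0 ('')
  [14] 24/6 → 1 ('c')
  [15] 6/14 → 1 ('c')
  [16] 14/29 → 0 ('')
  [17] 29/2 → 1 ('d')
  [18] 2/19 → 1 ('d')
  [19] 19/28 → 1 ('d')
  [20] 28/1 → 2 ('dd')
  [21] 1/15 → 1 ('d')
  [22] 15/10 → 0 ('')
  [23] 10/16 → 1 ('e')
  [24] 16/23 → 1 ('e')
  [25] 23/5 → 2 ('ec')
  [26] 5/27 → 1 ('e')
  [27] 27/9 → 1 ('e')
  [28] 9/18 → 0 ('')
  [29] 18/4 → 1 ('f')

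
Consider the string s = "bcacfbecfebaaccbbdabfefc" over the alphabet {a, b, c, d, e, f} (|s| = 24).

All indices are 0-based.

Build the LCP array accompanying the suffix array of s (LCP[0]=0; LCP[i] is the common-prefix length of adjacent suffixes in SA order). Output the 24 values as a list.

[0, 1, 1, 2, 0, 1, 1, 1, 1, 1, 0, 1, 1, 1, 1, 2, 0, 0, 1, 1, 0, 1, 1, 2]

rank→(start, suffix):
  0 → (11, 'aaccbbdabfefc')
  1 → (18, 'abfefc')
  2 → (12, 'accbbdabfefc')
  3 → (2, 'acfbecfebaaccbbdabfefc')
  4 → (10, 'baaccbbdabfefc')
  5 → (15, 'bbdabfefc')
  6 → (0, 'bcacfbecfebaaccbbdabfefc')
  7 → (16, 'bdabfefc')
  8 → (5, 'becfebaaccbbdabfefc')
  9 → (19, 'bfefc')
  10 → (23, 'c')
  11 → (1, 'cacfbecfebaaccbbdabfefc')
  12 → (14, 'cbbdabfefc')
  13 → (13, 'ccbbdabfefc')
  14 → (3, 'cfbecfebaaccbbdabfefc')
  15 → (7, 'cfebaaccbbdabfefc')
  16 → (17, 'dabfefc')
  17 → (9, 'ebaaccbbdabfefc')
  18 → (6, 'ecfebaaccbbdabfefc')
  19 → (21, 'efc')
  20 → (4, 'fbecfebaaccbbdabfefc')
  21 → (22, 'fc')
  22 → (8, 'febaaccbbdabfefc')
  23 → (20, 'fefc')

SA = [11, 18, 12, 2, 10, 15, 0, 16, 5, 19, 23, 1, 14, 13, 3, 7, 17, 9, 6, 21, 4, 22, 8, 20]
rank  pair      lcp
   1  s[11:],s[18:]  1  'a'
   2  s[18:],s[12:]  1  'a'
   3  s[12:],s[2:]  2  'ac'
   4  s[2:],s[10:]  0  ''
   5  s[10:],s[15:]  1  'b'
   6  s[15:],s[0:]  1  'b'
   7  s[0:],s[16:]  1  'b'
   8  s[16:],s[5:]  1  'b'
   9  s[5:],s[19:]  1  'b'
  10  s[19:],s[23:]  0  ''
  11  s[23:],s[1:]  1  'c'
  12  s[1:],s[14:]  1  'c'
  13  s[14:],s[13:]  1  'c'
  14  s[13:],s[3:]  1  'c'
  15  s[3:],s[7:]  2  'cf'
  16  s[7:],s[17:]  0  ''
  17  s[17:],s[9:]  0  ''
  18  s[9:],s[6:]  1  'e'
  19  s[6:],s[21:]  1  'e'
  20  s[21:],s[4:]  0  ''
  21  s[4:],s[22:]  1  'f'
  22  s[22:],s[8:]  1  'f'
  23  s[8:],s[20:]  2  'fe'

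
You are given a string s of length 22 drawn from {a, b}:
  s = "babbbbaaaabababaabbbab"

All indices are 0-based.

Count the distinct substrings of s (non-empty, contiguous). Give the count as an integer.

199

rank→(start, suffix):
  0 → (6, 'aaaabababaabbbab')
  1 → (7, 'aaabababaabbbab')
  2 → (8, 'aabababaabbbab')
  3 → (15, 'aabbbab')
  4 → (20, 'ab')
  5 → (13, 'abaabbbab')
  6 → (11, 'ababaabbbab')
  7 → (9, 'abababaabbbab')
  8 → (16, 'abbbab')
  9 → (1, 'abbbbaaaabababaabbbab')
  10 → (21, 'b')
  11 → (5, 'baaaabababaabbbab')
  12 → (14, 'baabbbab')
  13 → (19, 'bab')
  14 → (12, 'babaabbbab')
  15 → (10, 'bababaabbbab')
  16 → (0, 'babbbbaaaabababaabbbab')
  17 → (4, 'bbaaaabababaabbbab')
  18 → (18, 'bbab')
  19 → (3, 'bbbaaaabababaabbbab')
  20 → (17, 'bbbab')
  21 → (2, 'bbbbaaaabababaabbbab')

SA = [6, 7, 8, 15, 20, 13, 11, 9, 16, 1, 21, 5, 14, 19, 12, 10, 0, 4, 18, 3, 17, 2]
i: (SA[i-1],SA[i]) lcp shared
  1: (6,7) 3 'aaa'
  2: (7,8) 2 'aa'
  3: (8,15) 3 'aab'
  4: (15,20) 1 'a'
  5: (20,13) 2 'ab'
  6: (13,11) 3 'aba'
  7: (11,9) 5 'ababa'
  8: (9,16) 2 'ab'
  9: (16,1) 4 'abbb'
  10: (1,21) 0 ''
  11: (21,5) 1 'b'
  12: (5,14) 3 'baa'
  13: (14,19) 2 'ba'
  14: (19,12) 3 'bab'
  15: (12,10) 4 'baba'
  16: (10,0) 3 'bab'
  17: (0,4) 1 'b'
  18: (4,18) 3 'bba'
  19: (18,3) 2 'bb'
  20: (3,17) 4 'bbba'
  21: (17,2) 3 'bbb'

n(n+1)/2 = 22·23/2 = 253
Σ LCP = 0 + 3 + 2 + 3 + 1 + 2 + 3 + 5 + 2 + 4 + 0 + 1 + 3 + 2 + 3 + 4 + 3 + 1 + 3 + 2 + 4 + 3 = 54
distinct = 253 − 54 = 199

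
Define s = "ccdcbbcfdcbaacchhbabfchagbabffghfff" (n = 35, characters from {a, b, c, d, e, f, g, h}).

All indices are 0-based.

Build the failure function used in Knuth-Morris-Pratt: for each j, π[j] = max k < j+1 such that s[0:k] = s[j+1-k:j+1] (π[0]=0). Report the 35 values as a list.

[0, 1, 0, 1, 0, 0, 1, 0, 0, 1, 0, 0, 0, 1, 2, 0, 0, 0, 0, 0, 0, 1, 0, 0, 0, 0, 0, 0, 0, 0, 0, 0, 0, 0, 0]

π[0] = 0
j=1 s[j]='c': π[1]=1 (border 'c')
j=2 s[j]='d': k: 1→0; π[2]=0 (border '')
j=3 s[j]='c': π[3]=1 (border 'c')
j=4 s[j]='b': k: 1→0; π[4]=0 (border '')
j=5 s[j]='b': π[5]=0 (border '')
j=6 s[j]='c': π[6]=1 (border 'c')
j=7 s[j]='f': k: 1→0; π[7]=0 (border '')
j=8 s[j]='d': π[8]=0 (border '')
j=9 s[j]='c': π[9]=1 (border 'c')
j=10 s[j]='b': k: 1→0; π[10]=0 (border '')
j=11 s[j]='a': π[11]=0 (border '')
j=12 s[j]='a': π[12]=0 (border '')
j=13 s[j]='c': π[13]=1 (border 'c')
j=14 s[j]='c': π[14]=2 (border 'cc')
j=15 s[j]='h': k: 2→1→0; π[15]=0 (border '')
j=16 s[j]='h': π[16]=0 (border '')
j=17 s[j]='b': π[17]=0 (border '')
j=18 s[j]='a': π[18]=0 (border '')
j=19 s[j]='b': π[19]=0 (border '')
j=20 s[j]='f': π[20]=0 (border '')
j=21 s[j]='c': π[21]=1 (border 'c')
j=22 s[j]='h': k: 1→0; π[22]=0 (border '')
j=23 s[j]='a': π[23]=0 (border '')
j=24 s[j]='g': π[24]=0 (border '')
j=25 s[j]='b': π[25]=0 (border '')
j=26 s[j]='a': π[26]=0 (border '')
j=27 s[j]='b': π[27]=0 (border '')
j=28 s[j]='f': π[28]=0 (border '')
j=29 s[j]='f': π[29]=0 (border '')
j=30 s[j]='g': π[30]=0 (border '')
j=31 s[j]='h': π[31]=0 (border '')
j=32 s[j]='f': π[32]=0 (border '')
j=33 s[j]='f': π[33]=0 (border '')
j=34 s[j]='f': π[34]=0 (border '')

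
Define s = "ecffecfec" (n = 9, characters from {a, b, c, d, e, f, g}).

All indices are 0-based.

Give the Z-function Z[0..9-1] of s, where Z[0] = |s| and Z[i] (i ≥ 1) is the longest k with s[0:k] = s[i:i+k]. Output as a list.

[9, 0, 0, 0, 3, 0, 0, 2, 0]

Z[0]=9
i=1: fresh scan; Z[1]=0
i=2: fresh scan; Z[2]=0
i=3: fresh scan; Z[3]=0
i=4: fresh scan; Z[4]=3 scan→box=[4,7)
i=5: min(r-i=2, Z[1]=0)=0; Z[5]=0
i=6: min(r-i=1, Z[2]=0)=0; Z[6]=0
i=7: fresh scan; Z[7]=2 scan→box=[7,9)
i=8: min(r-i=1, Z[1]=0)=0; Z[8]=0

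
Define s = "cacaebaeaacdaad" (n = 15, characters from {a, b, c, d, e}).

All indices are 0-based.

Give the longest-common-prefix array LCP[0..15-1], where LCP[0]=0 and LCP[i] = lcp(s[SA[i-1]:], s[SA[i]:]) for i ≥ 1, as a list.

[0, 2, 1, 2, 1, 1, 2, 0, 0, 2, 1, 0, 1, 0, 1]

sorted suffixes:
  #0 SA[0]=8  'aacdaad'
  #1 SA[1]=12  'aad'
  #2 SA[2]=1  'acaebaeaacdaad'
  #3 SA[3]=9  'acdaad'
  #4 SA[4]=13  'ad'
  #5 SA[5]=6  'aeaacdaad'
  #6 SA[6]=3  'aebaeaacdaad'
  #7 SA[7]=5  'baeaacdaad'
  #8 SA[8]=0  'cacaebaeaacdaad'
  #9 SA[9]=2  'caebaeaacdaad'
  #10 SA[10]=10  'cdaad'
  #11 SA[11]=14  'd'
  #12 SA[12]=11  'daad'
  #13 SA[13]=7  'eaacdaad'
  #14 SA[14]=4  'ebaeaacdaad'

SA = [8, 12, 1, 9, 13, 6, 3, 5, 0, 2, 10, 14, 11, 7, 4]
i: (SA[i-1],SA[i]) lcp shared
  1: (8,12) 2 'aa'
  2: (12,1) 1 'a'
  3: (1,9) 2 'ac'
  4: (9,13) 1 'a'
  5: (13,6) 1 'a'
  6: (6,3) 2 'ae'
  7: (3,5) 0 ''
  8: (5,0) 0 ''
  9: (0,2) 2 'ca'
  10: (2,10) 1 'c'
  11: (10,14) 0 ''
  12: (14,11) 1 'd'
  13: (11,7) 0 ''
  14: (7,4) 1 'e'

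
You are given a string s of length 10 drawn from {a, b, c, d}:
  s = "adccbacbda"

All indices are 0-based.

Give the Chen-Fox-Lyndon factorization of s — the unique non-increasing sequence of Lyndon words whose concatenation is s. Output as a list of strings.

["adccb", "acbd", "a"]

emit factor 1: 'adccb' (i=0, period=5)
emit factor 2: 'acbd' (i=5, period=4)
emit factor 3: 'a' (i=9, period=1)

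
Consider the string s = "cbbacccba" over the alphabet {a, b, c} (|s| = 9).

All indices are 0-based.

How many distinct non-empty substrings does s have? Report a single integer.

36

rank | idx | suffix
   0 |   8 | a
   1 |   3 | acccba
   2 |   7 | ba
   3 |   2 | bacccba
   4 |   1 | bbacccba
   5 |   6 | cba
   6 |   0 | cbbacccba
   7 |   5 | ccba
   8 |   4 | cccba

SA = [8, 3, 7, 2, 1, 6, 0, 5, 4]
rank  pair      lcp
   1  s[8:],s[3:]  1  'a'
   2  s[3:],s[7:]  0  ''
   3  s[7:],s[2:]  2  'ba'
   4  s[2:],s[1:]  1  'b'
   5  s[1:],s[6:]  0  ''
   6  s[6:],s[0:]  2  'cb'
   7  s[0:],s[5:]  1  'c'
   8  s[5:],s[4:]  2  'cc'

n(n+1)/2 = 9·10/2 = 45
Σ LCP = 0 + 1 + 0 + 2 + 1 + 0 + 2 + 1 + 2 = 9
distinct = 45 − 9 = 36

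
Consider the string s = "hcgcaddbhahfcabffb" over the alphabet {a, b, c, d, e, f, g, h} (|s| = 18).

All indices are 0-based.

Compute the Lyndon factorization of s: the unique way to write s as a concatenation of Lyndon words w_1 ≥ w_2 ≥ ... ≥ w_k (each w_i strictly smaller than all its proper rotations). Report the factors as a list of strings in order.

["h", "cg", "c", "addbhahfc", "abffb"]

emit factor 1: 'h' (i=0, period=1)
emit factor 2: 'cg' (i=1, period=2)
emit factor 3: 'c' (i=3, period=1)
emit factor 4: 'addbhahfc' (i=4, period=9)
emit factor 5: 'abffb' (i=13, period=5)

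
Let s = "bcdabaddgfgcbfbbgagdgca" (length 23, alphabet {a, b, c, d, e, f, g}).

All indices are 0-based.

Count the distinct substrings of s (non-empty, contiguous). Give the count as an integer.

257

rank | idx | suffix
   0 |  22 | a
   1 |   3 | abaddgfgcbfbbgagdgca
   2 |   5 | addgfgcbfbbgagdgca
   3 |  17 | agdgca
   4 |   4 | baddgfgcbfbbgagdgca
   5 |  14 | bbgagdgca
   6 |   0 | bcdabaddgfgcbfbbgagdgca
   7 |  12 | bfbbgagdgca
   8 |  15 | bgagdgca
   9 |  21 | ca
  10 |  11 | cbfbbgagdgca
  11 |   1 | cdabaddgfgcbfbbgagdgca
  12 |   2 | dabaddgfgcbfbbgagdgca
  13 |   6 | ddgfgcbfbbgagdgca
  14 |  19 | dgca
  15 |   7 | dgfgcbfbbgagdgca
  16 |  13 | fbbgagdgca
  17 |   9 | fgcbfbbgagdgca
  18 |  16 | gagdgca
  19 |  20 | gca
  20 |  10 | gcbfbbgagdgca
  21 |  18 | gdgca
  22 |   8 | gfgcbfbbgagdgca

SA = [22, 3, 5, 17, 4, 14, 0, 12, 15, 21, 11, 1, 2, 6, 19, 7, 13, 9, 16, 20, 10, 18, 8]
[i] adj suffixes → lcp
  [1] 22/3 → 1 ('a')
  [2] 3/5 → 1 ('a')
  [3] 5/17 → 1 ('a')
  [4] 17/4 → 0 ('')
  [5] 4/14 → 1 ('b')
  [6] 14/0 → 1 ('b')
  [7] 0/12 → 1 ('b')
  [8] 12/15 → 1 ('b')
  [9] 15/21 → 0 ('')
  [10] 21/11 → 1 ('c')
  [11] 11/1 → 1 ('c')
  [12] 1/2 → 0 ('')
  [13] 2/6 → 1 ('d')
  [14] 6/19 → 1 ('d')
  [15] 19/7 → 2 ('dg')
  [16] 7/13 → 0 ('')
  [17] 13/9 → 1 ('f')
  [18] 9/16 → 0 ('')
  [19] 16/20 → 1 ('g')
  [20] 20/10 → 2 ('gc')
  [21] 10/18 → 1 ('g')
  [22] 18/8 → 1 ('g')

n(n+1)/2 = 23·24/2 = 276
Σ LCP = 0 + 1 + 1 + 1 + 0 + 1 + 1 + 1 + 1 + 0 + 1 + 1 + 0 + 1 + 1 + 2 + 0 + 1 + 0 + 1 + 2 + 1 + 1 = 19
distinct = 276 − 19 = 257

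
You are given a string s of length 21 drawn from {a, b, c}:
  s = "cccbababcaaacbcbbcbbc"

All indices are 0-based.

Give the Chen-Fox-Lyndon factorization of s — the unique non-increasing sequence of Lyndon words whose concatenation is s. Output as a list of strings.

["c", "c", "c", "b", "ababc", "aaacbcbbcbbc"]

emit factor 1: 'c' (i=0, period=1)
emit factor 2: 'c' (i=1, period=1)
emit factor 3: 'c' (i=2, period=1)
emit factor 4: 'b' (i=3, period=1)
emit factor 5: 'ababc' (i=4, period=5)
emit factor 6: 'aaacbcbbcbbc' (i=9, period=12)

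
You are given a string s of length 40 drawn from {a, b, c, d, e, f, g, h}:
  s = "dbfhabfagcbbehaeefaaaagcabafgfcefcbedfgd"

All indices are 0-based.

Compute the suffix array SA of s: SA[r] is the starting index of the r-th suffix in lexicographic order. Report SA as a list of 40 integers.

[18, 19, 20, 24, 4, 14, 26, 21, 7, 25, 10, 34, 11, 5, 1, 23, 9, 33, 30, 39, 0, 36, 35, 15, 16, 31, 12, 17, 6, 32, 29, 37, 27, 2, 22, 8, 38, 28, 3, 13]

sorted suffixes:
  #0 SA[0]=18  'aaaagcabafgfcefcbedfgd'
  #1 SA[1]=19  'aaagcabafgfcefcbedfgd'
  #2 SA[2]=20  'aagcabafgfcefcbedfgd'
  #3 SA[3]=24  'abafgfcefcbedfgd'
  #4 SA[4]=4  'abfagcbbehaeefaaaagcabafgfcefcbedfgd'
  #5 SA[5]=14  'aeefaaaagcabafgfcefcbedfgd'
  #6 SA[6]=26  'afgfcefcbedfgd'
  #7 SA[7]=21  'agcabafgfcefcbedfgd'
  #8 SA[8]=7  'agcbbehaeefaaaagcabafgfcefcbedfgd'
  #9 SA[9]=25  'bafgfcefcbedfgd'
  #10 SA[10]=10  'bbehaeefaaaagcabafgfcefcbedfgd'
  #11 SA[11]=34  'bedfgd'
  #12 SA[12]=11  'behaeefaaaagcabafgfcefcbedfgd'
  #13 SA[13]=5  'bfagcbbehaeefaaaagcabafgfcefcbedfgd'
  #14 SA[14]=1  'bfhabfagcbbehaeefaaaagcabafgfcefcbedfgd'
  #15 SA[15]=23  'cabafgfcefcbedfgd'
  #16 SA[16]=9  'cbbehaeefaaaagcabafgfcefcbedfgd'
  #17 SA[17]=33  'cbedfgd'
  #18 SA[18]=30  'cefcbedfgd'
  #19 SA[19]=39  'd'
  #20 SA[20]=0  'dbfhabfagcbbehaeefaaaagcabafgfcefcbedfgd'
  #21 SA[21]=36  'dfgd'
  #22 SA[22]=35  'edfgd'
  #23 SA[23]=15  'eefaaaagcabafgfcefcbedfgd'
  #24 SA[24]=16  'efaaaagcabafgfcefcbedfgd'
  #25 SA[25]=31  'efcbedfgd'
  #26 SA[26]=12  'ehaeefaaaagcabafgfcefcbedfgd'
  #27 SA[27]=17  'faaaagcabafgfcefcbedfgd'
  #28 SA[28]=6  'fagcbbehaeefaaaagcabafgfcefcbedfgd'
  #29 SA[29]=32  'fcbedfgd'
  #30 SA[30]=29  'fcefcbedfgd'
  #31 SA[31]=37  'fgd'
  #32 SA[32]=27  'fgfcefcbedfgd'
  #33 SA[33]=2  'fhabfagcbbehaeefaaaagcabafgfcefcbedfgd'
  #34 SA[34]=22  'gcabafgfcefcbedfgd'
  #35 SA[35]=8  'gcbbehaeefaaaagcabafgfcefcbedfgd'
  #36 SA[36]=38  'gd'
  #37 SA[37]=28  'gfcefcbedfgd'
  #38 SA[38]=3  'habfagcbbehaeefaaaagcabafgfcefcbedfgd'
  #39 SA[39]=13  'haeefaaaagcabafgfcefcbedfgd'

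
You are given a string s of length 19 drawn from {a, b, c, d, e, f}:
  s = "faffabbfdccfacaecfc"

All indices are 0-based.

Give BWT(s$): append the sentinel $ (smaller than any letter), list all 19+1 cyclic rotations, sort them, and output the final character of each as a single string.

cffcfabfadcefafc$cba

rank  rotation              last
    0  $faffabbfdccfacaecfc  c
    1  abbfdccfacaecfc$faff  f
    2  acaecfc$faffabbfdccf  f
    3  aecfc$faffabbfdccfac  c
    4  affabbfdccfacaecfc$f  f
    5  bbfdccfacaecfc$faffa  a
    6  bfdccfacaecfc$faffab  b
    7  c$faffabbfdccfacaecf  f
    8  caecfc$faffabbfdccfa  a
    9  ccfacaecfc$faffabbfd  d
   10  cfacaecfc$faffabbfdc  c
   11  cfc$faffabbfdccfacae  e
   12  dccfacaecfc$faffabbf  f
   13  ecfc$faffabbfdccfaca  a
   14  fabbfdccfacaecfc$faf  f
   15  facaecfc$faffabbfdcc  c
   16  faffabbfdccfacaecfc$  $
   17  fc$faffabbfdccfacaec  c
   18  fdccfacaecfc$faffabb  b
   19  ffabbfdccfacaecfc$fa  a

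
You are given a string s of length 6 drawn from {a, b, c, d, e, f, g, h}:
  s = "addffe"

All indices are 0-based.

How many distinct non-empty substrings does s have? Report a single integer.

rank→(start, suffix):
  0 → (0, 'addffe')
  1 → (1, 'ddffe')
  2 → (2, 'dffe')
  3 → (5, 'e')
  4 → (4, 'fe')
  5 → (3, 'ffe')

SA = [0, 1, 2, 5, 4, 3]
i: (SA[i-1],SA[i]) lcp shared
  1: (0,1) 0 ''
  2: (1,2) 1 'd'
  3: (2,5) 0 ''
  4: (5,4) 0 ''
  5: (4,3) 1 'f'

n(n+1)/2 = 6·7/2 = 21
Σ LCP = 0 + 0 + 1 + 0 + 0 + 1 = 2
distinct = 21 − 2 = 19

19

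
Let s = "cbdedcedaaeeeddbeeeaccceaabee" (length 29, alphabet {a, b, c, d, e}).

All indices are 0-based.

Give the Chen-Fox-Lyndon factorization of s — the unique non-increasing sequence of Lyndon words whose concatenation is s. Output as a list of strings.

["c", "bdedced", "aaeeeddbeeeaccce", "aabee"]

emit factor 1: 'c' (i=0, period=1)
emit factor 2: 'bdedced' (i=1, period=7)
emit factor 3: 'aaeeeddbeeeaccce' (i=8, period=16)
emit factor 4: 'aabee' (i=24, period=5)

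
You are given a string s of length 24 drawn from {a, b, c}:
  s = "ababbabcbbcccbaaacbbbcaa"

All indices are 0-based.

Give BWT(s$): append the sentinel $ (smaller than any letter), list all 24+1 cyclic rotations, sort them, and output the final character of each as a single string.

aacba$bbacabacbcbabbcabcb

rank  rotation                   last
    0  $ababbabcbbcccbaaacbbbcaa  a
    1  a$ababbabcbbcccbaaacbbbca  a
    2  aa$ababbabcbbcccbaaacbbbc  c
    3  aaacbbbcaa$ababbabcbbcccb  b
    4  aacbbbcaa$ababbabcbbcccba  a
    5  ababbabcbbcccbaaacbbbcaa$  $
    6  abbabcbbcccbaaacbbbcaa$ab  b
    7  abcbbcccbaaacbbbcaa$ababb  b
    8  acbbbcaa$ababbabcbbcccbaa  a
    9  baaacbbbcaa$ababbabcbbccc  c
   10  babbabcbbcccbaaacbbbcaa$a  a
   11  babcbbcccbaaacbbbcaa$abab  b
   12  bbabcbbcccbaaacbbbcaa$aba  a
   13  bbbcaa$ababbabcbbcccbaaac  c
   14  bbcaa$ababbabcbbcccbaaacb  b
   15  bbcccbaaacbbbcaa$ababbabc  c
   16  bcaa$ababbabcbbcccbaaacbb  b
   17  bcbbcccbaaacbbbcaa$ababba  a
   18  bcccbaaacbbbcaa$ababbabcb  b
   19  caa$ababbabcbbcccbaaacbbb  b
   20  cbaaacbbbcaa$ababbabcbbcc  c
   21  cbbbcaa$ababbabcbbcccbaaa  a
   22  cbbcccbaaacbbbcaa$ababbab  b
   23  ccbaaacbbbcaa$ababbabcbbc  c
   24  cccbaaacbbbcaa$ababbabcbb  b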